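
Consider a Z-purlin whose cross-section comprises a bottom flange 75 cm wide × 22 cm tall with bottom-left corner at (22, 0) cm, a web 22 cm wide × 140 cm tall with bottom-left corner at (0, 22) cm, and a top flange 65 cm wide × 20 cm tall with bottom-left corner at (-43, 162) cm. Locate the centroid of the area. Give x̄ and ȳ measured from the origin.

x̄ = 19.64 cm, ȳ = 87.08 cm

bottom flange: A = 75 × 22 = 1650.00, centroid at (59.50, 11.00).
web: A = 22 × 140 = 3080.00, centroid at (11.00, 92.00).
top flange: A = 65 × 20 = 1300.00, centroid at (-10.50, 172.00).
ΣA = 6030.00 cm², ΣAx̄ = 118405.00 cm³, ΣAȳ = 525110.00 cm³.
x̄ = 118405.00/6030.00 = 19.64 cm; ȳ = 525110.00/6030.00 = 87.08 cm.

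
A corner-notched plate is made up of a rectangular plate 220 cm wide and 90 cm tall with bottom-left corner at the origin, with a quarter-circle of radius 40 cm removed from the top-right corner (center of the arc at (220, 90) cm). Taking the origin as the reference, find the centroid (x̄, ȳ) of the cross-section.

plate: A = 220 × 90 = 19800.00, centroid at (110.00, 45.00).
removed quarter-circle: A = −¼π·40² = -1256.64, centroid at (203.02, 73.02).
ΣA = 18543.36 cm², ΣAx̄ = 1922873.18 cm³, ΣAȳ = 799236.00 cm³.
x̄ = 1922873.18/18543.36 = 103.70 cm; ȳ = 799236.00/18543.36 = 43.10 cm.

x̄ = 103.70 cm, ȳ = 43.10 cm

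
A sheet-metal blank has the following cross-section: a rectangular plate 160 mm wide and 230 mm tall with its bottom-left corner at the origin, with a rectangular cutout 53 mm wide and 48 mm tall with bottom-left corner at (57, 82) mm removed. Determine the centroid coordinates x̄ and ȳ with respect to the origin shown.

plate: A = 160 × 230 = 36800.00, centroid at (80.00, 115.00).
hole: A = −(53 × 48) = -2544.00, centroid at (83.50, 106.00).
ΣA = 34256.00 mm²
ΣAx̄ = (36800.00)(80.00) + (-2544.00)(83.50) = 2731576.00 mm³
ΣAȳ = (36800.00)(115.00) + (-2544.00)(106.00) = 3962336.00 mm³
x̄ = 2731576.00 / 34256.00 = 79.74 mm
ȳ = 3962336.00 / 34256.00 = 115.67 mm

x̄ = 79.74 mm, ȳ = 115.67 mm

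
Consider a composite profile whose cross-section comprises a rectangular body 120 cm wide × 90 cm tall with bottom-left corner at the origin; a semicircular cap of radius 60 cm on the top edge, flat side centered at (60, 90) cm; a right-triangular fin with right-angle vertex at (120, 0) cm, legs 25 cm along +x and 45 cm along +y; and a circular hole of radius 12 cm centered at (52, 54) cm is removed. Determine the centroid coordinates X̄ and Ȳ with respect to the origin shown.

X̄ = 62.54 cm, Ȳ = 67.79 cm

Part | A | x̄ᵢ | ȳᵢ | A·x̄ᵢ | A·ȳᵢ
rectangular body | 10800.00 | 60.00 | 45.00 | 648000.00 | 486000.00
semicircular top | 5654.87 | 60.00 | 115.46 | 339292.01 | 652938.01
triangular fin | 562.50 | 128.33 | 15.00 | 72187.50 | 8437.50
hole | -452.39 | 52.00 | 54.00 | -23524.25 | -24429.02
Σ | 16564.98 |  |  | 1035955.26 | 1122946.49
X̄ = 1035955.26 / 16564.98 = 62.54 cm
Ȳ = 1122946.49 / 16564.98 = 67.79 cm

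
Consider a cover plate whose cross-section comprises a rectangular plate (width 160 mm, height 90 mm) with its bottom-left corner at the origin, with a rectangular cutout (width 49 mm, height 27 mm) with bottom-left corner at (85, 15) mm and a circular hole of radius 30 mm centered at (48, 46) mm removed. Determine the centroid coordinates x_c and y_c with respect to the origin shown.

x_c = 85.02 mm, y_c = 46.85 mm

plate: A = 160 × 90 = 14400.00, centroid at (80.00, 45.00).
hole 1: A = −(49 × 27) = -1323.00, centroid at (109.50, 28.50).
hole 2: A = −π·30² = -2827.43, centroid at (48.00, 46.00).
ΣA = 10249.57 mm², ΣAx_c = 871414.70 mm³, ΣAy_c = 480232.56 mm³.
x_c = 871414.70/10249.57 = 85.02 mm; y_c = 480232.56/10249.57 = 46.85 mm.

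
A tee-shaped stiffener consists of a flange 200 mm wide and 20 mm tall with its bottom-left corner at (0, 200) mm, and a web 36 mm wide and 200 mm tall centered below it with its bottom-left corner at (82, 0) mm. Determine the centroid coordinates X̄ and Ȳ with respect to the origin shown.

X̄ = 100.00 mm, Ȳ = 139.29 mm

Part | A | x̄ᵢ | ȳᵢ | A·x̄ᵢ | A·ȳᵢ
web | 7200.00 | 100.00 | 100.00 | 720000.00 | 720000.00
flange | 4000.00 | 100.00 | 210.00 | 400000.00 | 840000.00
Σ | 11200.00 |  |  | 1120000.00 | 1560000.00
X̄ = 1120000.00 / 11200.00 = 100.00 mm
Ȳ = 1560000.00 / 11200.00 = 139.29 mm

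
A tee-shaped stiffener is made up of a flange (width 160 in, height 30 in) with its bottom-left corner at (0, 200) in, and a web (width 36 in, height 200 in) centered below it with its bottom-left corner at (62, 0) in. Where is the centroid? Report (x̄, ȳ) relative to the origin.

x̄ = 80.00 in, ȳ = 146.00 in

web: A = 36 × 200 = 7200.00, centroid at (80.00, 100.00).
flange: A = 160 × 30 = 4800.00, centroid at (80.00, 215.00).
ΣA = 12000.00 in², ΣAx̄ = 960000.00 in³, ΣAȳ = 1752000.00 in³.
x̄ = 960000.00/12000.00 = 80.00 in; ȳ = 1752000.00/12000.00 = 146.00 in.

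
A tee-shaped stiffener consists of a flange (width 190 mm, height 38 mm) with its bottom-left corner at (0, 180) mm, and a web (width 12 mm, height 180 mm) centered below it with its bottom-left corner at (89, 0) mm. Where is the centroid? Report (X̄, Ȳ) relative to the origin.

Part | A | x̄ᵢ | ȳᵢ | A·x̄ᵢ | A·ȳᵢ
web | 2160.00 | 95.00 | 90.00 | 205200.00 | 194400.00
flange | 7220.00 | 95.00 | 199.00 | 685900.00 | 1436780.00
Σ | 9380.00 |  |  | 891100.00 | 1631180.00
X̄ = 891100.00 / 9380.00 = 95.00 mm
Ȳ = 1631180.00 / 9380.00 = 173.90 mm

X̄ = 95.00 mm, Ȳ = 173.90 mm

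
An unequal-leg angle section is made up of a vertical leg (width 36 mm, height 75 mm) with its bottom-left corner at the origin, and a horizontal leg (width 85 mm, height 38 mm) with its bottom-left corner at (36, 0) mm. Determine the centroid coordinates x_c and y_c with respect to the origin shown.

x_c = 50.95 mm, y_c = 27.42 mm

Part | A | x̄ᵢ | ȳᵢ | A·x̄ᵢ | A·ȳᵢ
vertical leg | 2700.00 | 18.00 | 37.50 | 48600.00 | 101250.00
horizontal leg | 3230.00 | 78.50 | 19.00 | 253555.00 | 61370.00
Σ | 5930.00 |  |  | 302155.00 | 162620.00
x_c = 302155.00 / 5930.00 = 50.95 mm
y_c = 162620.00 / 5930.00 = 27.42 mm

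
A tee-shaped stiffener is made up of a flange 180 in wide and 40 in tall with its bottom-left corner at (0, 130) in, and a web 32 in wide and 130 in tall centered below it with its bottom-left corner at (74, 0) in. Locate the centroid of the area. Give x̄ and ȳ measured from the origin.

web: A = 32 × 130 = 4160.00, centroid at (90.00, 65.00).
flange: A = 180 × 40 = 7200.00, centroid at (90.00, 150.00).
ΣA = 11360.00 in², ΣAx̄ = 1022400.00 in³, ΣAȳ = 1350400.00 in³.
x̄ = 1022400.00/11360.00 = 90.00 in; ȳ = 1350400.00/11360.00 = 118.87 in.

x̄ = 90.00 in, ȳ = 118.87 in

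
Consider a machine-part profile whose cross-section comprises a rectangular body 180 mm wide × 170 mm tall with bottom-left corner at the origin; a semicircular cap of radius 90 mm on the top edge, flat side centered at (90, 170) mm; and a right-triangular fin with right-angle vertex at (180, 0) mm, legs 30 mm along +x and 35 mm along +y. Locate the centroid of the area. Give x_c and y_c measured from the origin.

rectangular body: A = 180 × 170 = 30600.00, centroid at (90.00, 85.00).
semicircular top: A = ½π·90² = 12723.45, centroid at (90.00, 208.20).
triangular fin: A = ½·30·35 = 525.00, centroid at (190.00, 11.67).
ΣA = 43848.45 mm², ΣAx_c = 3998860.52 mm³, ΣAy_c = 5256111.54 mm³.
x_c = 3998860.52/43848.45 = 91.20 mm; y_c = 5256111.54/43848.45 = 119.87 mm.

x_c = 91.20 mm, y_c = 119.87 mm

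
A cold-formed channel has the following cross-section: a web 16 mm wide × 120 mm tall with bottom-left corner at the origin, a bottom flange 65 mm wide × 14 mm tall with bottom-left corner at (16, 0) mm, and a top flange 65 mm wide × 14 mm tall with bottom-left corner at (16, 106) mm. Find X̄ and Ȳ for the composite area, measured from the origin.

X̄ = 27.71 mm, Ȳ = 60.00 mm

web: A = 16 × 120 = 1920.00, centroid at (8.00, 60.00).
bottom flange: A = 65 × 14 = 910.00, centroid at (48.50, 7.00).
top flange: A = 65 × 14 = 910.00, centroid at (48.50, 113.00).
ΣA = 3740.00 mm², ΣAX̄ = 103630.00 mm³, ΣAȲ = 224400.00 mm³.
X̄ = 103630.00/3740.00 = 27.71 mm; Ȳ = 224400.00/3740.00 = 60.00 mm.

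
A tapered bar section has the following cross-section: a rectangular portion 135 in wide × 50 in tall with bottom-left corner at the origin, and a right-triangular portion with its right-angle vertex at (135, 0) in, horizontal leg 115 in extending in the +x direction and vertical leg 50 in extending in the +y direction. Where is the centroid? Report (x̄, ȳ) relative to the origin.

rectangular portion: A = 135 × 50 = 6750.00, centroid at (67.50, 25.00).
triangular portion: A = ½·115·50 = 2875.00, centroid at (173.33, 16.67).
ΣA = 9625.00 in², ΣAx̄ = 953958.33 in³, ΣAȳ = 216666.67 in³.
x̄ = 953958.33/9625.00 = 99.11 in; ȳ = 216666.67/9625.00 = 22.51 in.

x̄ = 99.11 in, ȳ = 22.51 in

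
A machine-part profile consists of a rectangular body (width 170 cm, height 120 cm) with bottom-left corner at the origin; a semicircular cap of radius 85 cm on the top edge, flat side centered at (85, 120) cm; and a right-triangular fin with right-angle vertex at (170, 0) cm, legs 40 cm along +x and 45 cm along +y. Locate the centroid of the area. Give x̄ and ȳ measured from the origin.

rectangular body: A = 170 × 120 = 20400.00, centroid at (85.00, 60.00).
semicircular top: A = ½π·85² = 11349.00, centroid at (85.00, 156.08).
triangular fin: A = ½·40·45 = 900.00, centroid at (183.33, 15.00).
ΣA = 32649.00 cm², ΣAx̄ = 2863665.29 cm³, ΣAȳ = 3008797.08 cm³.
x̄ = 2863665.29/32649.00 = 87.71 cm; ȳ = 3008797.08/32649.00 = 92.16 cm.

x̄ = 87.71 cm, ȳ = 92.16 cm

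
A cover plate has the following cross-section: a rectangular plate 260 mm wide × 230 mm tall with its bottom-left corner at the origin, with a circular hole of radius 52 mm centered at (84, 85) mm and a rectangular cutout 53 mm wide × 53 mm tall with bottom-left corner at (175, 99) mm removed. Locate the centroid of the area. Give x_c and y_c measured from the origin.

x_c = 133.92 mm, y_c = 119.65 mm

plate: A = 260 × 230 = 59800.00, centroid at (130.00, 115.00).
hole 1: A = −π·52² = -8494.87, centroid at (84.00, 85.00).
hole 2: A = −(53 × 53) = -2809.00, centroid at (201.50, 125.50).
ΣA = 48496.13 mm²
ΣAx_c = (59800.00)(130.00) + (-8494.87)(84.00) + (-2809.00)(201.50) = 6494417.71 mm³
ΣAy_c = (59800.00)(115.00) + (-8494.87)(85.00) + (-2809.00)(125.50) = 5802406.84 mm³
x_c = 6494417.71 / 48496.13 = 133.92 mm
y_c = 5802406.84 / 48496.13 = 119.65 mm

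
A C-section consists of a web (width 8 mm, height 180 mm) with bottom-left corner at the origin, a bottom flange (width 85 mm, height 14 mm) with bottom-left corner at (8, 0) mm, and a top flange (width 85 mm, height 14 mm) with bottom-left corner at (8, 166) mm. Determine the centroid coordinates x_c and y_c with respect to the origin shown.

x_c = 32.97 mm, y_c = 90.00 mm

web: A = 8 × 180 = 1440.00, centroid at (4.00, 90.00).
bottom flange: A = 85 × 14 = 1190.00, centroid at (50.50, 7.00).
top flange: A = 85 × 14 = 1190.00, centroid at (50.50, 173.00).
ΣA = 3820.00 mm², ΣAx_c = 125950.00 mm³, ΣAy_c = 343800.00 mm³.
x_c = 125950.00/3820.00 = 32.97 mm; y_c = 343800.00/3820.00 = 90.00 mm.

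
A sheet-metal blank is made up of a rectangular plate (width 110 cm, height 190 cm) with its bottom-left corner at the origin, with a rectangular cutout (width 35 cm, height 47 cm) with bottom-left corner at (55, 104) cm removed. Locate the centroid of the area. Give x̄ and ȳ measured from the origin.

x̄ = 53.50 cm, ȳ = 92.22 cm

plate: A = 110 × 190 = 20900.00, centroid at (55.00, 95.00).
hole: A = −(35 × 47) = -1645.00, centroid at (72.50, 127.50).
ΣA = 19255.00 cm², ΣAx̄ = 1030237.50 cm³, ΣAȳ = 1775762.50 cm³.
x̄ = 1030237.50/19255.00 = 53.50 cm; ȳ = 1775762.50/19255.00 = 92.22 cm.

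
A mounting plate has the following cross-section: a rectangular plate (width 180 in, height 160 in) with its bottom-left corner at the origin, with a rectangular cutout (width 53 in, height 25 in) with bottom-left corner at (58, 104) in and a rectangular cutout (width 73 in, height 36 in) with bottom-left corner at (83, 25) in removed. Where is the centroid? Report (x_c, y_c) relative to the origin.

plate: A = 180 × 160 = 28800.00, centroid at (90.00, 80.00).
hole 1: A = −(53 × 25) = -1325.00, centroid at (84.50, 116.50).
hole 2: A = −(73 × 36) = -2628.00, centroid at (119.50, 43.00).
ΣA = 24847.00 in², ΣAx_c = 2165991.50 in³, ΣAy_c = 2036633.50 in³.
x_c = 2165991.50/24847.00 = 87.17 in; y_c = 2036633.50/24847.00 = 81.97 in.

x_c = 87.17 in, y_c = 81.97 in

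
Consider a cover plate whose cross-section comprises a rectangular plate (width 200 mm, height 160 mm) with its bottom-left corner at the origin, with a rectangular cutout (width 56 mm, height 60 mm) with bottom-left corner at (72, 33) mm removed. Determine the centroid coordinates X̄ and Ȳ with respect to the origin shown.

X̄ = 100.00 mm, Ȳ = 81.99 mm

plate: A = 200 × 160 = 32000.00, centroid at (100.00, 80.00).
hole: A = −(56 × 60) = -3360.00, centroid at (100.00, 63.00).
ΣA = 28640.00 mm²
ΣAX̄ = (32000.00)(100.00) + (-3360.00)(100.00) = 2864000.00 mm³
ΣAȲ = (32000.00)(80.00) + (-3360.00)(63.00) = 2348320.00 mm³
X̄ = 2864000.00 / 28640.00 = 100.00 mm
Ȳ = 2348320.00 / 28640.00 = 81.99 mm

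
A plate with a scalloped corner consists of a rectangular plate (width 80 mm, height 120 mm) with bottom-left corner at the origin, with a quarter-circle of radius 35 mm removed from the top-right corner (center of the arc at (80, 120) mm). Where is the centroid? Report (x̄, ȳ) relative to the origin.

x̄ = 37.20 mm, ȳ = 54.97 mm

Part | A | x̄ᵢ | ȳᵢ | A·x̄ᵢ | A·ȳᵢ
plate | 9600.00 | 40.00 | 60.00 | 384000.00 | 576000.00
removed quarter-circle | -962.11 | 65.15 | 105.15 | -62677.35 | -101161.86
Σ | 8637.89 |  |  | 321322.65 | 474838.14
x̄ = 321322.65 / 8637.89 = 37.20 mm
ȳ = 474838.14 / 8637.89 = 54.97 mm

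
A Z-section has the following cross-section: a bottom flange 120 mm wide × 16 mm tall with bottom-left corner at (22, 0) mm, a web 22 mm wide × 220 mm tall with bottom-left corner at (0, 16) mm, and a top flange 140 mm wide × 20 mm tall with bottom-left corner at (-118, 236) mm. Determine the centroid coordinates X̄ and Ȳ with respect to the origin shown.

X̄ = 7.98 mm, Ȳ = 137.45 mm

Part | A | x̄ᵢ | ȳᵢ | A·x̄ᵢ | A·ȳᵢ
bottom flange | 1920.00 | 82.00 | 8.00 | 157440.00 | 15360.00
web | 4840.00 | 11.00 | 126.00 | 53240.00 | 609840.00
top flange | 2800.00 | -48.00 | 246.00 | -134400.00 | 688800.00
Σ | 9560.00 |  |  | 76280.00 | 1314000.00
X̄ = 76280.00 / 9560.00 = 7.98 mm
Ȳ = 1314000.00 / 9560.00 = 137.45 mm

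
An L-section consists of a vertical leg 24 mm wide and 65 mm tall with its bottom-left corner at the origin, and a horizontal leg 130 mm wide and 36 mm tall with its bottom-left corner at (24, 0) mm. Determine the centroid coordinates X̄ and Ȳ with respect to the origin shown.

X̄ = 69.75 mm, Ȳ = 21.62 mm

vertical leg: A = 24 × 65 = 1560.00, centroid at (12.00, 32.50).
horizontal leg: A = 130 × 36 = 4680.00, centroid at (89.00, 18.00).
ΣA = 6240.00 mm², ΣAX̄ = 435240.00 mm³, ΣAȲ = 134940.00 mm³.
X̄ = 435240.00/6240.00 = 69.75 mm; Ȳ = 134940.00/6240.00 = 21.62 mm.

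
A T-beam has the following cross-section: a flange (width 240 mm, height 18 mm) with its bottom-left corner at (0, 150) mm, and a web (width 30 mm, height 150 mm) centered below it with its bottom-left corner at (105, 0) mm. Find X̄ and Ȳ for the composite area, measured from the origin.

Part | A | x̄ᵢ | ȳᵢ | A·x̄ᵢ | A·ȳᵢ
web | 4500.00 | 120.00 | 75.00 | 540000.00 | 337500.00
flange | 4320.00 | 120.00 | 159.00 | 518400.00 | 686880.00
Σ | 8820.00 |  |  | 1058400.00 | 1024380.00
X̄ = 1058400.00 / 8820.00 = 120.00 mm
Ȳ = 1024380.00 / 8820.00 = 116.14 mm

X̄ = 120.00 mm, Ȳ = 116.14 mm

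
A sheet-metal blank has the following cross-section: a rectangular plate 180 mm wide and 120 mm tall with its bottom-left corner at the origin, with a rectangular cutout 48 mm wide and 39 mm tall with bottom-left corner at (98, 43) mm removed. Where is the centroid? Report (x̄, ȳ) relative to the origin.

plate: A = 180 × 120 = 21600.00, centroid at (90.00, 60.00).
hole: A = −(48 × 39) = -1872.00, centroid at (122.00, 62.50).
ΣA = 19728.00 mm², ΣAx̄ = 1715616.00 mm³, ΣAȳ = 1179000.00 mm³.
x̄ = 1715616.00/19728.00 = 86.96 mm; ȳ = 1179000.00/19728.00 = 59.76 mm.

x̄ = 86.96 mm, ȳ = 59.76 mm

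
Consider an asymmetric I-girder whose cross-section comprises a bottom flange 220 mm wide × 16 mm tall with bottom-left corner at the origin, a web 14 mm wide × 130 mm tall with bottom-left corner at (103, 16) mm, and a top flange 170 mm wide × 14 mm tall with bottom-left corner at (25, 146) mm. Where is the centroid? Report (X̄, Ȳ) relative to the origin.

bottom flange: A = 220 × 16 = 3520.00, centroid at (110.00, 8.00).
web: A = 14 × 130 = 1820.00, centroid at (110.00, 81.00).
top flange: A = 170 × 14 = 2380.00, centroid at (110.00, 153.00).
ΣA = 7720.00 mm²
ΣAX̄ = (3520.00)(110.00) + (1820.00)(110.00) + (2380.00)(110.00) = 849200.00 mm³
ΣAȲ = (3520.00)(8.00) + (1820.00)(81.00) + (2380.00)(153.00) = 539720.00 mm³
X̄ = 849200.00 / 7720.00 = 110.00 mm
Ȳ = 539720.00 / 7720.00 = 69.91 mm

X̄ = 110.00 mm, Ȳ = 69.91 mm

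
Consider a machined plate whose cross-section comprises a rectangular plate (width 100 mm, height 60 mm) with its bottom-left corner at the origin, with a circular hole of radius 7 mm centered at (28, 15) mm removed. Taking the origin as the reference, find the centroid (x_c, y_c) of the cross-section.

x_c = 50.58 mm, y_c = 30.39 mm

Part | A | x̄ᵢ | ȳᵢ | A·x̄ᵢ | A·ȳᵢ
plate | 6000.00 | 50.00 | 30.00 | 300000.00 | 180000.00
hole | -153.94 | 28.00 | 15.00 | -4310.27 | -2309.07
Σ | 5846.06 |  |  | 295689.73 | 177690.93
x_c = 295689.73 / 5846.06 = 50.58 mm
y_c = 177690.93 / 5846.06 = 30.39 mm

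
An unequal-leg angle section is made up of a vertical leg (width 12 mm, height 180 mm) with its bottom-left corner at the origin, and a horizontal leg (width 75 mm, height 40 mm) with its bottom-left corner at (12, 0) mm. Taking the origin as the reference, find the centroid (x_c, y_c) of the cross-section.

vertical leg: A = 12 × 180 = 2160.00, centroid at (6.00, 90.00).
horizontal leg: A = 75 × 40 = 3000.00, centroid at (49.50, 20.00).
ΣA = 5160.00 mm²
ΣAx_c = (2160.00)(6.00) + (3000.00)(49.50) = 161460.00 mm³
ΣAy_c = (2160.00)(90.00) + (3000.00)(20.00) = 254400.00 mm³
x_c = 161460.00 / 5160.00 = 31.29 mm
y_c = 254400.00 / 5160.00 = 49.30 mm

x_c = 31.29 mm, y_c = 49.30 mm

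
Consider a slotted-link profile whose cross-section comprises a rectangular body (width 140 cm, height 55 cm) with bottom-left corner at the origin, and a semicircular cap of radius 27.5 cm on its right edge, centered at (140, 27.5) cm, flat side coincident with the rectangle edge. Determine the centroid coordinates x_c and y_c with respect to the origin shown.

x_c = 80.92 cm, y_c = 27.50 cm

rectangular body: A = 140 × 55 = 7700.00, centroid at (70.00, 27.50).
semicircular end: A = ½π·27.5² = 1187.91, centroid at (151.67, 27.50).
ΣA = 8887.91 cm², ΣAx_c = 719172.64 cm³, ΣAy_c = 244417.65 cm³.
x_c = 719172.64/8887.91 = 80.92 cm; y_c = 244417.65/8887.91 = 27.50 cm.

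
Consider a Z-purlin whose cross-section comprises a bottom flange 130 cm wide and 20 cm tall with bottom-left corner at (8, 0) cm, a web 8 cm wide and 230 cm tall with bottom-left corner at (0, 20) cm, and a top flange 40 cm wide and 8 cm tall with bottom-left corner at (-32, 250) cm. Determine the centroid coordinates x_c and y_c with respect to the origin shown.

x_c = 40.61 cm, y_c = 74.72 cm

bottom flange: A = 130 × 20 = 2600.00, centroid at (73.00, 10.00).
web: A = 8 × 230 = 1840.00, centroid at (4.00, 135.00).
top flange: A = 40 × 8 = 320.00, centroid at (-12.00, 254.00).
ΣA = 4760.00 cm²
ΣAx_c = (2600.00)(73.00) + (1840.00)(4.00) + (320.00)(-12.00) = 193320.00 cm³
ΣAy_c = (2600.00)(10.00) + (1840.00)(135.00) + (320.00)(254.00) = 355680.00 cm³
x_c = 193320.00 / 4760.00 = 40.61 cm
y_c = 355680.00 / 4760.00 = 74.72 cm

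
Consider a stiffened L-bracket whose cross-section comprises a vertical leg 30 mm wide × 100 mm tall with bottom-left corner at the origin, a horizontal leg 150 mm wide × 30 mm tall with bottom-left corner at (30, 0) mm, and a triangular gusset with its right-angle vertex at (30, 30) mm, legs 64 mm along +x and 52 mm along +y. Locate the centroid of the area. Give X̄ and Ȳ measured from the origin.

vertical leg: A = 30 × 100 = 3000.00, centroid at (15.00, 50.00).
horizontal leg: A = 150 × 30 = 4500.00, centroid at (105.00, 15.00).
gusset: A = ½·64·52 = 1664.00, centroid at (51.33, 47.33).
ΣA = 9164.00 mm²
ΣAX̄ = (3000.00)(15.00) + (4500.00)(105.00) + (1664.00)(51.33) = 602918.67 mm³
ΣAȲ = (3000.00)(50.00) + (4500.00)(15.00) + (1664.00)(47.33) = 296262.67 mm³
X̄ = 602918.67 / 9164.00 = 65.79 mm
Ȳ = 296262.67 / 9164.00 = 32.33 mm

X̄ = 65.79 mm, Ȳ = 32.33 mm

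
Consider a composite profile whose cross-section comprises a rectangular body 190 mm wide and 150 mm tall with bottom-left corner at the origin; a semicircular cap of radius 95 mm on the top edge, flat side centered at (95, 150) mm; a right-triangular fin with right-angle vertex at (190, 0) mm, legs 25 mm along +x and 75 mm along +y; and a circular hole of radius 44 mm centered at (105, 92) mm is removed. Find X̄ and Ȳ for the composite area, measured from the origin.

X̄ = 95.96 mm, Ȳ = 114.55 mm

Part | A | x̄ᵢ | ȳᵢ | A·x̄ᵢ | A·ȳᵢ
rectangular body | 28500.00 | 95.00 | 75.00 | 2707500.00 | 2137500.00
semicircular top | 14176.44 | 95.00 | 190.32 | 1346761.50 | 2698048.86
triangular fin | 937.50 | 198.33 | 25.00 | 185937.50 | 23437.50
hole | -6082.12 | 105.00 | 92.00 | -638622.95 | -559555.35
Σ | 37531.81 |  |  | 3601576.05 | 4299431.01
X̄ = 3601576.05 / 37531.81 = 95.96 mm
Ȳ = 4299431.01 / 37531.81 = 114.55 mm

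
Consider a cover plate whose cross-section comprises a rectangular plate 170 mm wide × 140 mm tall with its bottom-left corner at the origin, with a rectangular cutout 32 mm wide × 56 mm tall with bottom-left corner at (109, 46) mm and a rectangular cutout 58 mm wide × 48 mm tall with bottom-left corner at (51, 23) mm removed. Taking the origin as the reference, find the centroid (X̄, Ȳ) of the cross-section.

plate: A = 170 × 140 = 23800.00, centroid at (85.00, 70.00).
hole 1: A = −(32 × 56) = -1792.00, centroid at (125.00, 74.00).
hole 2: A = −(58 × 48) = -2784.00, centroid at (80.00, 47.00).
ΣA = 19224.00 mm², ΣAX̄ = 1576280.00 mm³, ΣAȲ = 1402544.00 mm³.
X̄ = 1576280.00/19224.00 = 82.00 mm; Ȳ = 1402544.00/19224.00 = 72.96 mm.

X̄ = 82.00 mm, Ȳ = 72.96 mm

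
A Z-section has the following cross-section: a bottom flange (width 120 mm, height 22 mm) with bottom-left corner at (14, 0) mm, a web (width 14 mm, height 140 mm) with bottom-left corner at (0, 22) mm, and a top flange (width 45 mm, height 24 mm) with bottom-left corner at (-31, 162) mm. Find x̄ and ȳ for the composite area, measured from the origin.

x̄ = 35.19 mm, ȳ = 69.94 mm

bottom flange: A = 120 × 22 = 2640.00, centroid at (74.00, 11.00).
web: A = 14 × 140 = 1960.00, centroid at (7.00, 92.00).
top flange: A = 45 × 24 = 1080.00, centroid at (-8.50, 174.00).
ΣA = 5680.00 mm²
ΣAx̄ = (2640.00)(74.00) + (1960.00)(7.00) + (1080.00)(-8.50) = 199900.00 mm³
ΣAȳ = (2640.00)(11.00) + (1960.00)(92.00) + (1080.00)(174.00) = 397280.00 mm³
x̄ = 199900.00 / 5680.00 = 35.19 mm
ȳ = 397280.00 / 5680.00 = 69.94 mm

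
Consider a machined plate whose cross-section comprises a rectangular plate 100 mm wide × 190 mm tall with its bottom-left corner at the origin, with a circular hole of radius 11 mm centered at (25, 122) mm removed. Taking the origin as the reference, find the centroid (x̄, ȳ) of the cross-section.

x̄ = 50.51 mm, ȳ = 94.45 mm

plate: A = 100 × 190 = 19000.00, centroid at (50.00, 95.00).
hole: A = −π·11² = -380.13, centroid at (25.00, 122.00).
ΣA = 18619.87 mm², ΣAx̄ = 940496.68 mm³, ΣAȳ = 1758623.81 mm³.
x̄ = 940496.68/18619.87 = 50.51 mm; ȳ = 1758623.81/18619.87 = 94.45 mm.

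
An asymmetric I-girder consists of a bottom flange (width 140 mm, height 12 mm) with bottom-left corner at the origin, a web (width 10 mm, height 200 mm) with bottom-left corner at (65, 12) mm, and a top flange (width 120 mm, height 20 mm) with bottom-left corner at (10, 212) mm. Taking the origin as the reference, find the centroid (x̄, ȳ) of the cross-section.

bottom flange: A = 140 × 12 = 1680.00, centroid at (70.00, 6.00).
web: A = 10 × 200 = 2000.00, centroid at (70.00, 112.00).
top flange: A = 120 × 20 = 2400.00, centroid at (70.00, 222.00).
ΣA = 6080.00 mm²
ΣAx̄ = (1680.00)(70.00) + (2000.00)(70.00) + (2400.00)(70.00) = 425600.00 mm³
ΣAȳ = (1680.00)(6.00) + (2000.00)(112.00) + (2400.00)(222.00) = 766880.00 mm³
x̄ = 425600.00 / 6080.00 = 70.00 mm
ȳ = 766880.00 / 6080.00 = 126.13 mm

x̄ = 70.00 mm, ȳ = 126.13 mm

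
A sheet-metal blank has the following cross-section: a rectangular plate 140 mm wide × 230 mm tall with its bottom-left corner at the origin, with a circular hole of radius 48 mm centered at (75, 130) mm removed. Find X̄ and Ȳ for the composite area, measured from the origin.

Part | A | x̄ᵢ | ȳᵢ | A·x̄ᵢ | A·ȳᵢ
plate | 32200.00 | 70.00 | 115.00 | 2254000.00 | 3703000.00
hole | -7238.23 | 75.00 | 130.00 | -542867.21 | -940969.83
Σ | 24961.77 |  |  | 1711132.79 | 2762030.17
X̄ = 1711132.79 / 24961.77 = 68.55 mm
Ȳ = 2762030.17 / 24961.77 = 110.65 mm

X̄ = 68.55 mm, Ȳ = 110.65 mm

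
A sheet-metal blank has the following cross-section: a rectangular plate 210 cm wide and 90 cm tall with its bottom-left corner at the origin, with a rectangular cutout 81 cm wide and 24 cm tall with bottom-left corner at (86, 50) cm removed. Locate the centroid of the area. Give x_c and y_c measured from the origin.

plate: A = 210 × 90 = 18900.00, centroid at (105.00, 45.00).
hole: A = −(81 × 24) = -1944.00, centroid at (126.50, 62.00).
ΣA = 16956.00 cm²
ΣAx_c = (18900.00)(105.00) + (-1944.00)(126.50) = 1738584.00 cm³
ΣAy_c = (18900.00)(45.00) + (-1944.00)(62.00) = 729972.00 cm³
x_c = 1738584.00 / 16956.00 = 102.54 cm
y_c = 729972.00 / 16956.00 = 43.05 cm

x_c = 102.54 cm, y_c = 43.05 cm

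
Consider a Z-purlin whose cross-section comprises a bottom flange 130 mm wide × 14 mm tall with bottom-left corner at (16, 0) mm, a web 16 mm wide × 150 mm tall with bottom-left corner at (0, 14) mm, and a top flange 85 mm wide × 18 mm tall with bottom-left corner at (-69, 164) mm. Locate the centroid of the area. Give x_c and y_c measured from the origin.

x_c = 21.93 mm, y_c = 85.40 mm

bottom flange: A = 130 × 14 = 1820.00, centroid at (81.00, 7.00).
web: A = 16 × 150 = 2400.00, centroid at (8.00, 89.00).
top flange: A = 85 × 18 = 1530.00, centroid at (-26.50, 173.00).
ΣA = 5750.00 mm²
ΣAx_c = (1820.00)(81.00) + (2400.00)(8.00) + (1530.00)(-26.50) = 126075.00 mm³
ΣAy_c = (1820.00)(7.00) + (2400.00)(89.00) + (1530.00)(173.00) = 491030.00 mm³
x_c = 126075.00 / 5750.00 = 21.93 mm
y_c = 491030.00 / 5750.00 = 85.40 mm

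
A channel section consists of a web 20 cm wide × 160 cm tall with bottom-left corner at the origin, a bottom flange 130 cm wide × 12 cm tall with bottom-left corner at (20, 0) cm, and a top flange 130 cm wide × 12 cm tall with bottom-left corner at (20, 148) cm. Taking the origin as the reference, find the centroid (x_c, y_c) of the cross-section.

x_c = 47.03 cm, y_c = 80.00 cm

web: A = 20 × 160 = 3200.00, centroid at (10.00, 80.00).
bottom flange: A = 130 × 12 = 1560.00, centroid at (85.00, 6.00).
top flange: A = 130 × 12 = 1560.00, centroid at (85.00, 154.00).
ΣA = 6320.00 cm²
ΣAx_c = (3200.00)(10.00) + (1560.00)(85.00) + (1560.00)(85.00) = 297200.00 cm³
ΣAy_c = (3200.00)(80.00) + (1560.00)(6.00) + (1560.00)(154.00) = 505600.00 cm³
x_c = 297200.00 / 6320.00 = 47.03 cm
y_c = 505600.00 / 6320.00 = 80.00 cm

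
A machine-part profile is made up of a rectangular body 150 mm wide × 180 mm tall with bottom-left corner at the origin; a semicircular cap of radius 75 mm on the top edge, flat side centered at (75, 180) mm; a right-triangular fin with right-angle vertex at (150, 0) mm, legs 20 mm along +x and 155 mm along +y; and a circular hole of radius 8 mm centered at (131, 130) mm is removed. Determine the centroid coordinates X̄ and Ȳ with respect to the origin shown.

rectangular body: A = 150 × 180 = 27000.00, centroid at (75.00, 90.00).
semicircular top: A = ½π·75² = 8835.73, centroid at (75.00, 211.83).
triangular fin: A = ½·20·155 = 1550.00, centroid at (156.67, 51.67).
hole: A = −π·8² = -201.06, centroid at (131.00, 130.00).
ΣA = 37184.67 mm², ΣAX̄ = 2904173.92 mm³, ΣAȲ = 4355626.56 mm³.
X̄ = 2904173.92/37184.67 = 78.10 mm; Ȳ = 4355626.56/37184.67 = 117.14 mm.

X̄ = 78.10 mm, Ȳ = 117.14 mm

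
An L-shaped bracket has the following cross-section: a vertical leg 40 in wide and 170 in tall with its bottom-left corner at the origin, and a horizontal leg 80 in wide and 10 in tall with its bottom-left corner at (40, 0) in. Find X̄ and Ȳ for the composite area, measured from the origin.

X̄ = 26.32 in, Ȳ = 76.58 in

vertical leg: A = 40 × 170 = 6800.00, centroid at (20.00, 85.00).
horizontal leg: A = 80 × 10 = 800.00, centroid at (80.00, 5.00).
ΣA = 7600.00 in²
ΣAX̄ = (6800.00)(20.00) + (800.00)(80.00) = 200000.00 in³
ΣAȲ = (6800.00)(85.00) + (800.00)(5.00) = 582000.00 in³
X̄ = 200000.00 / 7600.00 = 26.32 in
Ȳ = 582000.00 / 7600.00 = 76.58 in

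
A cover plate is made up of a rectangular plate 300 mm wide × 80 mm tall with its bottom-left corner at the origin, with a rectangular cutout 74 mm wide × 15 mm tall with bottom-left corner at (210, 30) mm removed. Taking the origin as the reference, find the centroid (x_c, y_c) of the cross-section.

x_c = 145.30 mm, y_c = 40.12 mm

plate: A = 300 × 80 = 24000.00, centroid at (150.00, 40.00).
hole: A = −(74 × 15) = -1110.00, centroid at (247.00, 37.50).
ΣA = 22890.00 mm², ΣAx_c = 3325830.00 mm³, ΣAy_c = 918375.00 mm³.
x_c = 3325830.00/22890.00 = 145.30 mm; y_c = 918375.00/22890.00 = 40.12 mm.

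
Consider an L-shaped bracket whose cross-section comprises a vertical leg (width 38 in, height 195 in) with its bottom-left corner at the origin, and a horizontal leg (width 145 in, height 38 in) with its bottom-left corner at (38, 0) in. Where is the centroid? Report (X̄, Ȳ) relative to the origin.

vertical leg: A = 38 × 195 = 7410.00, centroid at (19.00, 97.50).
horizontal leg: A = 145 × 38 = 5510.00, centroid at (110.50, 19.00).
ΣA = 12920.00 in²
ΣAX̄ = (7410.00)(19.00) + (5510.00)(110.50) = 749645.00 in³
ΣAȲ = (7410.00)(97.50) + (5510.00)(19.00) = 827165.00 in³
X̄ = 749645.00 / 12920.00 = 58.02 in
Ȳ = 827165.00 / 12920.00 = 64.02 in

X̄ = 58.02 in, Ȳ = 64.02 in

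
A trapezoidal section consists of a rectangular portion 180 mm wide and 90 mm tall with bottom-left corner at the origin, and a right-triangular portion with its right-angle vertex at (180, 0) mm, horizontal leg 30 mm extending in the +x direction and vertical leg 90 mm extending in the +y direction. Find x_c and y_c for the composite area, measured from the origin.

Part | A | x̄ᵢ | ȳᵢ | A·x̄ᵢ | A·ȳᵢ
rectangular portion | 16200.00 | 90.00 | 45.00 | 1458000.00 | 729000.00
triangular portion | 1350.00 | 190.00 | 30.00 | 256500.00 | 40500.00
Σ | 17550.00 |  |  | 1714500.00 | 769500.00
x_c = 1714500.00 / 17550.00 = 97.69 mm
y_c = 769500.00 / 17550.00 = 43.85 mm

x_c = 97.69 mm, y_c = 43.85 mm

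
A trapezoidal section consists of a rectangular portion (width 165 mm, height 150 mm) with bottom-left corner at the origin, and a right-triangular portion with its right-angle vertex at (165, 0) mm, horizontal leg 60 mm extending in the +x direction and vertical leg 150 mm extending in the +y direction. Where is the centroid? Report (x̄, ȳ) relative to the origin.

rectangular portion: A = 165 × 150 = 24750.00, centroid at (82.50, 75.00).
triangular portion: A = ½·60·150 = 4500.00, centroid at (185.00, 50.00).
ΣA = 29250.00 mm²
ΣAx̄ = (24750.00)(82.50) + (4500.00)(185.00) = 2874375.00 mm³
ΣAȳ = (24750.00)(75.00) + (4500.00)(50.00) = 2081250.00 mm³
x̄ = 2874375.00 / 29250.00 = 98.27 mm
ȳ = 2081250.00 / 29250.00 = 71.15 mm

x̄ = 98.27 mm, ȳ = 71.15 mm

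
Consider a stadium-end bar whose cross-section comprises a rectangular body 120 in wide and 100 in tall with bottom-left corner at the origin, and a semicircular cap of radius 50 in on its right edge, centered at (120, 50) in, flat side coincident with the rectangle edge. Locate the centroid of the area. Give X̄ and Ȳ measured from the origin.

X̄ = 80.03 in, Ȳ = 50.00 in

Part | A | x̄ᵢ | ȳᵢ | A·x̄ᵢ | A·ȳᵢ
rectangular body | 12000.00 | 60.00 | 50.00 | 720000.00 | 600000.00
semicircular end | 3926.99 | 141.22 | 50.00 | 554572.23 | 196349.54
Σ | 15926.99 |  |  | 1274572.23 | 796349.54
X̄ = 1274572.23 / 15926.99 = 80.03 in
Ȳ = 796349.54 / 15926.99 = 50.00 in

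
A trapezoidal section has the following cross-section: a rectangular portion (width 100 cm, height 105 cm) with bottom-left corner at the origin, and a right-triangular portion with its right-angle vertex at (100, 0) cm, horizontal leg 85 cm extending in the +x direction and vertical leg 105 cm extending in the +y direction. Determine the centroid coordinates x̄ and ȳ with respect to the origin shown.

x̄ = 73.36 cm, ȳ = 47.28 cm

rectangular portion: A = 100 × 105 = 10500.00, centroid at (50.00, 52.50).
triangular portion: A = ½·85·105 = 4462.50, centroid at (128.33, 35.00).
ΣA = 14962.50 cm²
ΣAx̄ = (10500.00)(50.00) + (4462.50)(128.33) = 1097687.50 cm³
ΣAȳ = (10500.00)(52.50) + (4462.50)(35.00) = 707437.50 cm³
x̄ = 1097687.50 / 14962.50 = 73.36 cm
ȳ = 707437.50 / 14962.50 = 47.28 cm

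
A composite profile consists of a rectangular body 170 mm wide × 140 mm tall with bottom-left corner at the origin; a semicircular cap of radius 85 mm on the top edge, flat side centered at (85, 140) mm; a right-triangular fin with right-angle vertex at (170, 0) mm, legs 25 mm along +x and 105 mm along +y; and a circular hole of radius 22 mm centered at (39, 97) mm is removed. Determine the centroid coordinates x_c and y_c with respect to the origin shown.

x_c = 90.51 mm, y_c = 101.96 mm

Part | A | x̄ᵢ | ȳᵢ | A·x̄ᵢ | A·ȳᵢ
rectangular body | 23800.00 | 85.00 | 70.00 | 2023000.00 | 1666000.00
semicircular top | 11349.00 | 85.00 | 176.08 | 964665.29 | 1998277.15
triangular fin | 1312.50 | 178.33 | 35.00 | 234062.50 | 45937.50
hole | -1520.53 | 39.00 | 97.00 | -59300.70 | -147491.49
Σ | 34940.97 |  |  | 3162427.09 | 3562723.16
x_c = 3162427.09 / 34940.97 = 90.51 mm
y_c = 3562723.16 / 34940.97 = 101.96 mm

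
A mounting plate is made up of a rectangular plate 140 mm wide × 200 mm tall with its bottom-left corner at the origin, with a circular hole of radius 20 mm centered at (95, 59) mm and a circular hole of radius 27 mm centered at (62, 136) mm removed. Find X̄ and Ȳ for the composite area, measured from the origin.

X̄ = 69.46 mm, Ȳ = 98.74 mm

plate: A = 140 × 200 = 28000.00, centroid at (70.00, 100.00).
hole 1: A = −π·20² = -1256.64, centroid at (95.00, 59.00).
hole 2: A = −π·27² = -2290.22, centroid at (62.00, 136.00).
ΣA = 24453.14 mm², ΣAX̄ = 1698625.77 mm³, ΣAȲ = 2414388.35 mm³.
X̄ = 1698625.77/24453.14 = 69.46 mm; Ȳ = 2414388.35/24453.14 = 98.74 mm.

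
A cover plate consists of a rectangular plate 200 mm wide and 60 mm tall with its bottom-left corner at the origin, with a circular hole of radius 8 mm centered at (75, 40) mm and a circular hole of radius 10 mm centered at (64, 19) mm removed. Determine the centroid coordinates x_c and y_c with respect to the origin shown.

plate: A = 200 × 60 = 12000.00, centroid at (100.00, 30.00).
hole 1: A = −π·8² = -201.06, centroid at (75.00, 40.00).
hole 2: A = −π·10² = -314.16, centroid at (64.00, 19.00).
ΣA = 11484.78 mm², ΣAx_c = 1164814.16 mm³, ΣAy_c = 345988.50 mm³.
x_c = 1164814.16/11484.78 = 101.42 mm; y_c = 345988.50/11484.78 = 30.13 mm.

x_c = 101.42 mm, y_c = 30.13 mm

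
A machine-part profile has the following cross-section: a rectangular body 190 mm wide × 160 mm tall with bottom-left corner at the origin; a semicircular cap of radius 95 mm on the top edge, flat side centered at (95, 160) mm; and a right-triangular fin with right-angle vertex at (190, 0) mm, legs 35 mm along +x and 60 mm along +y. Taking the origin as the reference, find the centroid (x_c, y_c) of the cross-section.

x_c = 97.45 mm, y_c = 116.00 mm

rectangular body: A = 190 × 160 = 30400.00, centroid at (95.00, 80.00).
semicircular top: A = ½π·95² = 14176.44, centroid at (95.00, 200.32).
triangular fin: A = ½·35·60 = 1050.00, centroid at (201.67, 20.00).
ΣA = 45626.44 mm²
ΣAx_c = (30400.00)(95.00) + (14176.44)(95.00) + (1050.00)(201.67) = 4446511.50 mm³
ΣAy_c = (30400.00)(80.00) + (14176.44)(200.32) + (1050.00)(20.00) = 5292813.23 mm³
x_c = 4446511.50 / 45626.44 = 97.45 mm
y_c = 5292813.23 / 45626.44 = 116.00 mm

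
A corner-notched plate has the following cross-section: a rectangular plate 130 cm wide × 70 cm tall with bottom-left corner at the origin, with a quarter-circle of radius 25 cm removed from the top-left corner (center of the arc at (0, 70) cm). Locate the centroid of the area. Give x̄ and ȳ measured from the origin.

Part | A | x̄ᵢ | ȳᵢ | A·x̄ᵢ | A·ȳᵢ
plate | 9100.00 | 65.00 | 35.00 | 591500.00 | 318500.00
removed quarter-circle | -490.87 | 10.61 | 59.39 | -5208.33 | -29152.84
Σ | 8609.13 |  |  | 586291.67 | 289347.16
x̄ = 586291.67 / 8609.13 = 68.10 cm
ȳ = 289347.16 / 8609.13 = 33.61 cm

x̄ = 68.10 cm, ȳ = 33.61 cm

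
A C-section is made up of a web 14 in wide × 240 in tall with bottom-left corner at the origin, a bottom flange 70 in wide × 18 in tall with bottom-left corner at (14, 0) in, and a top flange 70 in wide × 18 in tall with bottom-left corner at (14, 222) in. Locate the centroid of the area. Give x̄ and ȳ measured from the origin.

x̄ = 25.00 in, ȳ = 120.00 in

Part | A | x̄ᵢ | ȳᵢ | A·x̄ᵢ | A·ȳᵢ
web | 3360.00 | 7.00 | 120.00 | 23520.00 | 403200.00
bottom flange | 1260.00 | 49.00 | 9.00 | 61740.00 | 11340.00
top flange | 1260.00 | 49.00 | 231.00 | 61740.00 | 291060.00
Σ | 5880.00 |  |  | 147000.00 | 705600.00
x̄ = 147000.00 / 5880.00 = 25.00 in
ȳ = 705600.00 / 5880.00 = 120.00 in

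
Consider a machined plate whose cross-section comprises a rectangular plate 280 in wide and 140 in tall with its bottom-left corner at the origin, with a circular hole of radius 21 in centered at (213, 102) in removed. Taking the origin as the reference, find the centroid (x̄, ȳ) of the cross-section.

plate: A = 280 × 140 = 39200.00, centroid at (140.00, 70.00).
hole: A = −π·21² = -1385.44, centroid at (213.00, 102.00).
ΣA = 37814.56 in², ΣAx̄ = 5192900.78 in³, ΣAȳ = 2602684.88 in³.
x̄ = 5192900.78/37814.56 = 137.33 in; ȳ = 2602684.88/37814.56 = 68.83 in.

x̄ = 137.33 in, ȳ = 68.83 in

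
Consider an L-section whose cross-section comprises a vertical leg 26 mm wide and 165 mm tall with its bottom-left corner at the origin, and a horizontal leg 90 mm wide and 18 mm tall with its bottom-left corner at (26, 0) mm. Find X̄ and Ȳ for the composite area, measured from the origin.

X̄ = 28.90 mm, Ȳ = 62.35 mm

Part | A | x̄ᵢ | ȳᵢ | A·x̄ᵢ | A·ȳᵢ
vertical leg | 4290.00 | 13.00 | 82.50 | 55770.00 | 353925.00
horizontal leg | 1620.00 | 71.00 | 9.00 | 115020.00 | 14580.00
Σ | 5910.00 |  |  | 170790.00 | 368505.00
X̄ = 170790.00 / 5910.00 = 28.90 mm
Ȳ = 368505.00 / 5910.00 = 62.35 mm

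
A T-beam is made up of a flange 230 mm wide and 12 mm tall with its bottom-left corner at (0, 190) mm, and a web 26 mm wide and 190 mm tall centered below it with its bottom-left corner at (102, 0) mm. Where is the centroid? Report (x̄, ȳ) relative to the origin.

web: A = 26 × 190 = 4940.00, centroid at (115.00, 95.00).
flange: A = 230 × 12 = 2760.00, centroid at (115.00, 196.00).
ΣA = 7700.00 mm²
ΣAx̄ = (4940.00)(115.00) + (2760.00)(115.00) = 885500.00 mm³
ΣAȳ = (4940.00)(95.00) + (2760.00)(196.00) = 1010260.00 mm³
x̄ = 885500.00 / 7700.00 = 115.00 mm
ȳ = 1010260.00 / 7700.00 = 131.20 mm

x̄ = 115.00 mm, ȳ = 131.20 mm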